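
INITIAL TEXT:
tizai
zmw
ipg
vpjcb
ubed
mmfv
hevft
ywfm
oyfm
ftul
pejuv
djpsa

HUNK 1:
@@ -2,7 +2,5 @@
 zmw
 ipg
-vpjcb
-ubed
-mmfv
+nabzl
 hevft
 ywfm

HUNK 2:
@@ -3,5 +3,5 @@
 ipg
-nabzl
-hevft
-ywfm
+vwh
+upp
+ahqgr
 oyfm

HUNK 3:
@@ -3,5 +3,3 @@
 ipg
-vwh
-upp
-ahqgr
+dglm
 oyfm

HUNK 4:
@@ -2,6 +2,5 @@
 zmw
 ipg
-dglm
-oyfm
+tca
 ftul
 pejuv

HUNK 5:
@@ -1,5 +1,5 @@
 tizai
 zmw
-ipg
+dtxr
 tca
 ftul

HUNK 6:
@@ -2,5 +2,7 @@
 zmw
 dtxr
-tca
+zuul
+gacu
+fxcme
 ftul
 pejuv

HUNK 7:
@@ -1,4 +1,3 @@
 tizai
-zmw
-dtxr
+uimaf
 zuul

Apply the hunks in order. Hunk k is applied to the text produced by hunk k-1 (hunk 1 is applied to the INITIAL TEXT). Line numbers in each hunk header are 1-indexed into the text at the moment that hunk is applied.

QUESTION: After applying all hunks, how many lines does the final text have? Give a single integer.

Hunk 1: at line 2 remove [vpjcb,ubed,mmfv] add [nabzl] -> 10 lines: tizai zmw ipg nabzl hevft ywfm oyfm ftul pejuv djpsa
Hunk 2: at line 3 remove [nabzl,hevft,ywfm] add [vwh,upp,ahqgr] -> 10 lines: tizai zmw ipg vwh upp ahqgr oyfm ftul pejuv djpsa
Hunk 3: at line 3 remove [vwh,upp,ahqgr] add [dglm] -> 8 lines: tizai zmw ipg dglm oyfm ftul pejuv djpsa
Hunk 4: at line 2 remove [dglm,oyfm] add [tca] -> 7 lines: tizai zmw ipg tca ftul pejuv djpsa
Hunk 5: at line 1 remove [ipg] add [dtxr] -> 7 lines: tizai zmw dtxr tca ftul pejuv djpsa
Hunk 6: at line 2 remove [tca] add [zuul,gacu,fxcme] -> 9 lines: tizai zmw dtxr zuul gacu fxcme ftul pejuv djpsa
Hunk 7: at line 1 remove [zmw,dtxr] add [uimaf] -> 8 lines: tizai uimaf zuul gacu fxcme ftul pejuv djpsa
Final line count: 8

Answer: 8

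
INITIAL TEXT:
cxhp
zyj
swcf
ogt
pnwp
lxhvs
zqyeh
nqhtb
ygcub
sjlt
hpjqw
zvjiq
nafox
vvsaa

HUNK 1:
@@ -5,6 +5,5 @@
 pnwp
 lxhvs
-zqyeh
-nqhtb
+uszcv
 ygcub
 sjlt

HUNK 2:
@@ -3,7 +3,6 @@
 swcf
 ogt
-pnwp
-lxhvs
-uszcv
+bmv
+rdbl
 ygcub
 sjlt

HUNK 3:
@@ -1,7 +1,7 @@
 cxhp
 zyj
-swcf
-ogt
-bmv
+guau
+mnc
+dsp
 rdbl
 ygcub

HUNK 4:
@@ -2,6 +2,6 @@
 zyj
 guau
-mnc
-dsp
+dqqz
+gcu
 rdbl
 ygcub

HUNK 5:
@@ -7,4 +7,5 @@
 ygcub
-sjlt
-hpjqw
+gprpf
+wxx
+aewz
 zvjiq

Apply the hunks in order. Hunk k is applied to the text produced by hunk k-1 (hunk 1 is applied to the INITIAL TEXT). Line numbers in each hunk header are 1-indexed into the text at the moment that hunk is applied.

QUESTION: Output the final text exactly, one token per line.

Hunk 1: at line 5 remove [zqyeh,nqhtb] add [uszcv] -> 13 lines: cxhp zyj swcf ogt pnwp lxhvs uszcv ygcub sjlt hpjqw zvjiq nafox vvsaa
Hunk 2: at line 3 remove [pnwp,lxhvs,uszcv] add [bmv,rdbl] -> 12 lines: cxhp zyj swcf ogt bmv rdbl ygcub sjlt hpjqw zvjiq nafox vvsaa
Hunk 3: at line 1 remove [swcf,ogt,bmv] add [guau,mnc,dsp] -> 12 lines: cxhp zyj guau mnc dsp rdbl ygcub sjlt hpjqw zvjiq nafox vvsaa
Hunk 4: at line 2 remove [mnc,dsp] add [dqqz,gcu] -> 12 lines: cxhp zyj guau dqqz gcu rdbl ygcub sjlt hpjqw zvjiq nafox vvsaa
Hunk 5: at line 7 remove [sjlt,hpjqw] add [gprpf,wxx,aewz] -> 13 lines: cxhp zyj guau dqqz gcu rdbl ygcub gprpf wxx aewz zvjiq nafox vvsaa

Answer: cxhp
zyj
guau
dqqz
gcu
rdbl
ygcub
gprpf
wxx
aewz
zvjiq
nafox
vvsaa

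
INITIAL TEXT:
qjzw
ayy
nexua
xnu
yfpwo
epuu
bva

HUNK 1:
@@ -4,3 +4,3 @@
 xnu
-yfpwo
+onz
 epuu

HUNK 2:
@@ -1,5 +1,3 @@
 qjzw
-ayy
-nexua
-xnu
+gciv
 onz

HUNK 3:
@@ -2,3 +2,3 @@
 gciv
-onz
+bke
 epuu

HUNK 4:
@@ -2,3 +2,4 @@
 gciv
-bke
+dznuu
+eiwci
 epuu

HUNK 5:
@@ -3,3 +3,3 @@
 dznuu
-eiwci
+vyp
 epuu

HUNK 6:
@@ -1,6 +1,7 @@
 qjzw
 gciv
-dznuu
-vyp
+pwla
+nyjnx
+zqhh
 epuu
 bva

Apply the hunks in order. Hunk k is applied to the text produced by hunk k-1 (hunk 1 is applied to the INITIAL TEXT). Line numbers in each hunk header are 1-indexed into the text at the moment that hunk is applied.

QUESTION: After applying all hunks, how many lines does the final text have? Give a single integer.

Answer: 7

Derivation:
Hunk 1: at line 4 remove [yfpwo] add [onz] -> 7 lines: qjzw ayy nexua xnu onz epuu bva
Hunk 2: at line 1 remove [ayy,nexua,xnu] add [gciv] -> 5 lines: qjzw gciv onz epuu bva
Hunk 3: at line 2 remove [onz] add [bke] -> 5 lines: qjzw gciv bke epuu bva
Hunk 4: at line 2 remove [bke] add [dznuu,eiwci] -> 6 lines: qjzw gciv dznuu eiwci epuu bva
Hunk 5: at line 3 remove [eiwci] add [vyp] -> 6 lines: qjzw gciv dznuu vyp epuu bva
Hunk 6: at line 1 remove [dznuu,vyp] add [pwla,nyjnx,zqhh] -> 7 lines: qjzw gciv pwla nyjnx zqhh epuu bva
Final line count: 7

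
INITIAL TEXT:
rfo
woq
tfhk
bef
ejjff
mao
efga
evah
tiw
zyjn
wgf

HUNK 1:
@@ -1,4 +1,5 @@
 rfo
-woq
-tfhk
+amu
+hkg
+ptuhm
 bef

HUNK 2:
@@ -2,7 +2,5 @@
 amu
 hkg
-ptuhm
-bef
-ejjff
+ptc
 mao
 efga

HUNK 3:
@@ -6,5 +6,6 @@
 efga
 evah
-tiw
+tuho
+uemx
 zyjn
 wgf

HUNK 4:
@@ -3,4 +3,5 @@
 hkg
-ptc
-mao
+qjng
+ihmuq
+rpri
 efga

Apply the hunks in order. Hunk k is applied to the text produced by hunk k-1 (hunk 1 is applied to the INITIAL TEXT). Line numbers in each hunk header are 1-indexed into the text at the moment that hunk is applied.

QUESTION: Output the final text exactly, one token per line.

Answer: rfo
amu
hkg
qjng
ihmuq
rpri
efga
evah
tuho
uemx
zyjn
wgf

Derivation:
Hunk 1: at line 1 remove [woq,tfhk] add [amu,hkg,ptuhm] -> 12 lines: rfo amu hkg ptuhm bef ejjff mao efga evah tiw zyjn wgf
Hunk 2: at line 2 remove [ptuhm,bef,ejjff] add [ptc] -> 10 lines: rfo amu hkg ptc mao efga evah tiw zyjn wgf
Hunk 3: at line 6 remove [tiw] add [tuho,uemx] -> 11 lines: rfo amu hkg ptc mao efga evah tuho uemx zyjn wgf
Hunk 4: at line 3 remove [ptc,mao] add [qjng,ihmuq,rpri] -> 12 lines: rfo amu hkg qjng ihmuq rpri efga evah tuho uemx zyjn wgf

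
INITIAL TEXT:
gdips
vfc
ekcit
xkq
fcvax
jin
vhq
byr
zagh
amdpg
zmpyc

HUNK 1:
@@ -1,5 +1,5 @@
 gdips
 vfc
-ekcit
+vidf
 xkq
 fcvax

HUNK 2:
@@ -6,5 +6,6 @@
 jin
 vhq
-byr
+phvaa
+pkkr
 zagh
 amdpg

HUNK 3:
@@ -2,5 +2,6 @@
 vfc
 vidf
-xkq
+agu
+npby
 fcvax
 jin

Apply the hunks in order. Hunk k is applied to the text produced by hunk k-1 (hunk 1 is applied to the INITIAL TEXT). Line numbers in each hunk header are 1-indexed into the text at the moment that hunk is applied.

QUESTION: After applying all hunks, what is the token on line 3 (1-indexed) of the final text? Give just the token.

Hunk 1: at line 1 remove [ekcit] add [vidf] -> 11 lines: gdips vfc vidf xkq fcvax jin vhq byr zagh amdpg zmpyc
Hunk 2: at line 6 remove [byr] add [phvaa,pkkr] -> 12 lines: gdips vfc vidf xkq fcvax jin vhq phvaa pkkr zagh amdpg zmpyc
Hunk 3: at line 2 remove [xkq] add [agu,npby] -> 13 lines: gdips vfc vidf agu npby fcvax jin vhq phvaa pkkr zagh amdpg zmpyc
Final line 3: vidf

Answer: vidf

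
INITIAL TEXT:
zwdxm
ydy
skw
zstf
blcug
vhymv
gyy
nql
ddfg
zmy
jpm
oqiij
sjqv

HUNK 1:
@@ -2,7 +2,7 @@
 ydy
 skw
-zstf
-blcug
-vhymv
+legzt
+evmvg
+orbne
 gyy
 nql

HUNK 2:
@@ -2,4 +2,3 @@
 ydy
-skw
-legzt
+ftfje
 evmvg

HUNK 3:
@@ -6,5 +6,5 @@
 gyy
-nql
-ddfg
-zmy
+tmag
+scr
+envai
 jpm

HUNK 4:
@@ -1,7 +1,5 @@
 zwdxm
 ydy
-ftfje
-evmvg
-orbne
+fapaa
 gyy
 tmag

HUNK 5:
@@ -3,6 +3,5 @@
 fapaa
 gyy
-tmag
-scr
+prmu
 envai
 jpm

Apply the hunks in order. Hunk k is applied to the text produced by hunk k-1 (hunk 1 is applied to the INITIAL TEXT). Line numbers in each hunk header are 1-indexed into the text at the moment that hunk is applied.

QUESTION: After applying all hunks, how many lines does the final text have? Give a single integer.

Answer: 9

Derivation:
Hunk 1: at line 2 remove [zstf,blcug,vhymv] add [legzt,evmvg,orbne] -> 13 lines: zwdxm ydy skw legzt evmvg orbne gyy nql ddfg zmy jpm oqiij sjqv
Hunk 2: at line 2 remove [skw,legzt] add [ftfje] -> 12 lines: zwdxm ydy ftfje evmvg orbne gyy nql ddfg zmy jpm oqiij sjqv
Hunk 3: at line 6 remove [nql,ddfg,zmy] add [tmag,scr,envai] -> 12 lines: zwdxm ydy ftfje evmvg orbne gyy tmag scr envai jpm oqiij sjqv
Hunk 4: at line 1 remove [ftfje,evmvg,orbne] add [fapaa] -> 10 lines: zwdxm ydy fapaa gyy tmag scr envai jpm oqiij sjqv
Hunk 5: at line 3 remove [tmag,scr] add [prmu] -> 9 lines: zwdxm ydy fapaa gyy prmu envai jpm oqiij sjqv
Final line count: 9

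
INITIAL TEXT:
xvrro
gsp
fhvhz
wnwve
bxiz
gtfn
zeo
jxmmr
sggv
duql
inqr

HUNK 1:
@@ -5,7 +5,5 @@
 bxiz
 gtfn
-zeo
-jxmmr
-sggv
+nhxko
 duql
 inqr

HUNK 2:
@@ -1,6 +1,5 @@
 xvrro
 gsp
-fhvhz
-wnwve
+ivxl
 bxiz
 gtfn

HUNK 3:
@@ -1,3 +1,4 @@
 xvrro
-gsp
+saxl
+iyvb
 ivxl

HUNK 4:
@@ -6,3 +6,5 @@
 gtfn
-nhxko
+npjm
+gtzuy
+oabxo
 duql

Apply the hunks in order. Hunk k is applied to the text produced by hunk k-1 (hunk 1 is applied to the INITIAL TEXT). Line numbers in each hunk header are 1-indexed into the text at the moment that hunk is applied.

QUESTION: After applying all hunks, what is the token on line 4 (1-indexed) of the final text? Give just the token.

Hunk 1: at line 5 remove [zeo,jxmmr,sggv] add [nhxko] -> 9 lines: xvrro gsp fhvhz wnwve bxiz gtfn nhxko duql inqr
Hunk 2: at line 1 remove [fhvhz,wnwve] add [ivxl] -> 8 lines: xvrro gsp ivxl bxiz gtfn nhxko duql inqr
Hunk 3: at line 1 remove [gsp] add [saxl,iyvb] -> 9 lines: xvrro saxl iyvb ivxl bxiz gtfn nhxko duql inqr
Hunk 4: at line 6 remove [nhxko] add [npjm,gtzuy,oabxo] -> 11 lines: xvrro saxl iyvb ivxl bxiz gtfn npjm gtzuy oabxo duql inqr
Final line 4: ivxl

Answer: ivxl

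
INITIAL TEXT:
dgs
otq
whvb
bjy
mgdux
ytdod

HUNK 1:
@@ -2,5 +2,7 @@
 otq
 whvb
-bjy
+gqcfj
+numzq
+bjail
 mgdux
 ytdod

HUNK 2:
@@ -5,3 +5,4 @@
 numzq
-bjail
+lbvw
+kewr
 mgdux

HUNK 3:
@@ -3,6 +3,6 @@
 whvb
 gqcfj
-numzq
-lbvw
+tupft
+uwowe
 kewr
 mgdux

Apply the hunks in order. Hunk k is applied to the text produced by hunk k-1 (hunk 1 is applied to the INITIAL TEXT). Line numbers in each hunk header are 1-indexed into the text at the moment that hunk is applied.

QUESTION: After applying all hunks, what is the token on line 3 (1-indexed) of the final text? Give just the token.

Answer: whvb

Derivation:
Hunk 1: at line 2 remove [bjy] add [gqcfj,numzq,bjail] -> 8 lines: dgs otq whvb gqcfj numzq bjail mgdux ytdod
Hunk 2: at line 5 remove [bjail] add [lbvw,kewr] -> 9 lines: dgs otq whvb gqcfj numzq lbvw kewr mgdux ytdod
Hunk 3: at line 3 remove [numzq,lbvw] add [tupft,uwowe] -> 9 lines: dgs otq whvb gqcfj tupft uwowe kewr mgdux ytdod
Final line 3: whvb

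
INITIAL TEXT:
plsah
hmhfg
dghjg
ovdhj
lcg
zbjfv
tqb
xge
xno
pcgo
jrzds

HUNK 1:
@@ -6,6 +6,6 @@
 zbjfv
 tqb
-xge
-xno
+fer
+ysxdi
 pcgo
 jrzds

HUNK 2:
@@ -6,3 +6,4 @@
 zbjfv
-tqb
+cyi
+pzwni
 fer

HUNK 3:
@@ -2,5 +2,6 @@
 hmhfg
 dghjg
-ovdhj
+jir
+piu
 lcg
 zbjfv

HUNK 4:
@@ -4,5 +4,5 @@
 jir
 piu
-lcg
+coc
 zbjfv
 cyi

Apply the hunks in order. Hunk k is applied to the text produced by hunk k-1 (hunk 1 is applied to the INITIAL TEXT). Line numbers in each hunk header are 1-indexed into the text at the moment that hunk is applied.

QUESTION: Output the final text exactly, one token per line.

Answer: plsah
hmhfg
dghjg
jir
piu
coc
zbjfv
cyi
pzwni
fer
ysxdi
pcgo
jrzds

Derivation:
Hunk 1: at line 6 remove [xge,xno] add [fer,ysxdi] -> 11 lines: plsah hmhfg dghjg ovdhj lcg zbjfv tqb fer ysxdi pcgo jrzds
Hunk 2: at line 6 remove [tqb] add [cyi,pzwni] -> 12 lines: plsah hmhfg dghjg ovdhj lcg zbjfv cyi pzwni fer ysxdi pcgo jrzds
Hunk 3: at line 2 remove [ovdhj] add [jir,piu] -> 13 lines: plsah hmhfg dghjg jir piu lcg zbjfv cyi pzwni fer ysxdi pcgo jrzds
Hunk 4: at line 4 remove [lcg] add [coc] -> 13 lines: plsah hmhfg dghjg jir piu coc zbjfv cyi pzwni fer ysxdi pcgo jrzds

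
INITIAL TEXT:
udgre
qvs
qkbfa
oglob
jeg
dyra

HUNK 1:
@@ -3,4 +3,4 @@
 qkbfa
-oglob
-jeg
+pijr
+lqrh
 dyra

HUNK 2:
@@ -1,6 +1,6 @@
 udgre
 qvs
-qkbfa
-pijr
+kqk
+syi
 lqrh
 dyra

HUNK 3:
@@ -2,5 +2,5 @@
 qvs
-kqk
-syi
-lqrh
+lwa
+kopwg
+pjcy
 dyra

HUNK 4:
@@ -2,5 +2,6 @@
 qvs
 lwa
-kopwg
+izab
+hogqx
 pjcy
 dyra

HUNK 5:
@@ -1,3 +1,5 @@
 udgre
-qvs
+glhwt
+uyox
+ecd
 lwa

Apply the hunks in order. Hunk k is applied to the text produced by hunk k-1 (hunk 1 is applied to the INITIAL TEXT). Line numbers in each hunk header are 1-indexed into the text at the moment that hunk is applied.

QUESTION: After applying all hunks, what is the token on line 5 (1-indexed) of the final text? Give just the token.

Hunk 1: at line 3 remove [oglob,jeg] add [pijr,lqrh] -> 6 lines: udgre qvs qkbfa pijr lqrh dyra
Hunk 2: at line 1 remove [qkbfa,pijr] add [kqk,syi] -> 6 lines: udgre qvs kqk syi lqrh dyra
Hunk 3: at line 2 remove [kqk,syi,lqrh] add [lwa,kopwg,pjcy] -> 6 lines: udgre qvs lwa kopwg pjcy dyra
Hunk 4: at line 2 remove [kopwg] add [izab,hogqx] -> 7 lines: udgre qvs lwa izab hogqx pjcy dyra
Hunk 5: at line 1 remove [qvs] add [glhwt,uyox,ecd] -> 9 lines: udgre glhwt uyox ecd lwa izab hogqx pjcy dyra
Final line 5: lwa

Answer: lwa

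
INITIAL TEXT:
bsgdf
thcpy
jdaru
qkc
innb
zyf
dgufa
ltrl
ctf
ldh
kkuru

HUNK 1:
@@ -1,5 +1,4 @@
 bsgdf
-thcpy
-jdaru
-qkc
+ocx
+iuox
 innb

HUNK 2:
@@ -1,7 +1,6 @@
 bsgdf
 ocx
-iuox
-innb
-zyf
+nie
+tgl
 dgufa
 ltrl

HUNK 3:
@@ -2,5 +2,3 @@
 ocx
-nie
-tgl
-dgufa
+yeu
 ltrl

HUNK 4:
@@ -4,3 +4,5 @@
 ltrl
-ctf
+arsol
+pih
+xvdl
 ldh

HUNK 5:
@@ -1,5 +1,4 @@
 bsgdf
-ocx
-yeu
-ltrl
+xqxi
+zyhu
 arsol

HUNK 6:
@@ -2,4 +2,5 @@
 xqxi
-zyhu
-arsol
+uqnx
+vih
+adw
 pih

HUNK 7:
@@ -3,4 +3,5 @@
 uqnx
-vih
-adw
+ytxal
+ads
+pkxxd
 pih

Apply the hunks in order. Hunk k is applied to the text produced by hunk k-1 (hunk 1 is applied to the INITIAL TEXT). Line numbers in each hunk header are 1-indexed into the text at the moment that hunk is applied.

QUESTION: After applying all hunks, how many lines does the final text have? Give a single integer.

Answer: 10

Derivation:
Hunk 1: at line 1 remove [thcpy,jdaru,qkc] add [ocx,iuox] -> 10 lines: bsgdf ocx iuox innb zyf dgufa ltrl ctf ldh kkuru
Hunk 2: at line 1 remove [iuox,innb,zyf] add [nie,tgl] -> 9 lines: bsgdf ocx nie tgl dgufa ltrl ctf ldh kkuru
Hunk 3: at line 2 remove [nie,tgl,dgufa] add [yeu] -> 7 lines: bsgdf ocx yeu ltrl ctf ldh kkuru
Hunk 4: at line 4 remove [ctf] add [arsol,pih,xvdl] -> 9 lines: bsgdf ocx yeu ltrl arsol pih xvdl ldh kkuru
Hunk 5: at line 1 remove [ocx,yeu,ltrl] add [xqxi,zyhu] -> 8 lines: bsgdf xqxi zyhu arsol pih xvdl ldh kkuru
Hunk 6: at line 2 remove [zyhu,arsol] add [uqnx,vih,adw] -> 9 lines: bsgdf xqxi uqnx vih adw pih xvdl ldh kkuru
Hunk 7: at line 3 remove [vih,adw] add [ytxal,ads,pkxxd] -> 10 lines: bsgdf xqxi uqnx ytxal ads pkxxd pih xvdl ldh kkuru
Final line count: 10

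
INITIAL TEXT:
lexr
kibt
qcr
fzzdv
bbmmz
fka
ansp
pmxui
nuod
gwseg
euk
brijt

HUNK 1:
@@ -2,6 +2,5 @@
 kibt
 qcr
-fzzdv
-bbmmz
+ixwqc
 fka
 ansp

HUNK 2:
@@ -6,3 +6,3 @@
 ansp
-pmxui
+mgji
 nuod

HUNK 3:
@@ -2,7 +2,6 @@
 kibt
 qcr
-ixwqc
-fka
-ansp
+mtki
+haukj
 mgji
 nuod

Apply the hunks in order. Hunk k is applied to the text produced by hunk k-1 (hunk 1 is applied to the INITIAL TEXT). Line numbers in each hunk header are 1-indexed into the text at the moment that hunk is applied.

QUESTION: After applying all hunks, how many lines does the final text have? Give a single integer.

Hunk 1: at line 2 remove [fzzdv,bbmmz] add [ixwqc] -> 11 lines: lexr kibt qcr ixwqc fka ansp pmxui nuod gwseg euk brijt
Hunk 2: at line 6 remove [pmxui] add [mgji] -> 11 lines: lexr kibt qcr ixwqc fka ansp mgji nuod gwseg euk brijt
Hunk 3: at line 2 remove [ixwqc,fka,ansp] add [mtki,haukj] -> 10 lines: lexr kibt qcr mtki haukj mgji nuod gwseg euk brijt
Final line count: 10

Answer: 10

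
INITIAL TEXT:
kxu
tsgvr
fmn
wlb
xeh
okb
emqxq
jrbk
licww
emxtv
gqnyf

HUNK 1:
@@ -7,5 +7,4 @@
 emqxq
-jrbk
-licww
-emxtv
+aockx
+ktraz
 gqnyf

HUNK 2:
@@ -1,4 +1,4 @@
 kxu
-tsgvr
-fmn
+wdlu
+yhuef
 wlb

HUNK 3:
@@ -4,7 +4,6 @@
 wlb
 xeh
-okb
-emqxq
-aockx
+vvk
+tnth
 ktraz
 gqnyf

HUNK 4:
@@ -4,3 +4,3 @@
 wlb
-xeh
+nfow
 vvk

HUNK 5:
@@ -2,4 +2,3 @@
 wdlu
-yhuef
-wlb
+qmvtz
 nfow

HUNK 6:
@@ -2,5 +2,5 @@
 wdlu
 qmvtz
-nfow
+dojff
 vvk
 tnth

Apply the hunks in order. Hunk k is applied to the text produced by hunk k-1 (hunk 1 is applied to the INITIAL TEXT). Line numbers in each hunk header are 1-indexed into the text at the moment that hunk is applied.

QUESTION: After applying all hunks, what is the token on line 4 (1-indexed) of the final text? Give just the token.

Answer: dojff

Derivation:
Hunk 1: at line 7 remove [jrbk,licww,emxtv] add [aockx,ktraz] -> 10 lines: kxu tsgvr fmn wlb xeh okb emqxq aockx ktraz gqnyf
Hunk 2: at line 1 remove [tsgvr,fmn] add [wdlu,yhuef] -> 10 lines: kxu wdlu yhuef wlb xeh okb emqxq aockx ktraz gqnyf
Hunk 3: at line 4 remove [okb,emqxq,aockx] add [vvk,tnth] -> 9 lines: kxu wdlu yhuef wlb xeh vvk tnth ktraz gqnyf
Hunk 4: at line 4 remove [xeh] add [nfow] -> 9 lines: kxu wdlu yhuef wlb nfow vvk tnth ktraz gqnyf
Hunk 5: at line 2 remove [yhuef,wlb] add [qmvtz] -> 8 lines: kxu wdlu qmvtz nfow vvk tnth ktraz gqnyf
Hunk 6: at line 2 remove [nfow] add [dojff] -> 8 lines: kxu wdlu qmvtz dojff vvk tnth ktraz gqnyf
Final line 4: dojff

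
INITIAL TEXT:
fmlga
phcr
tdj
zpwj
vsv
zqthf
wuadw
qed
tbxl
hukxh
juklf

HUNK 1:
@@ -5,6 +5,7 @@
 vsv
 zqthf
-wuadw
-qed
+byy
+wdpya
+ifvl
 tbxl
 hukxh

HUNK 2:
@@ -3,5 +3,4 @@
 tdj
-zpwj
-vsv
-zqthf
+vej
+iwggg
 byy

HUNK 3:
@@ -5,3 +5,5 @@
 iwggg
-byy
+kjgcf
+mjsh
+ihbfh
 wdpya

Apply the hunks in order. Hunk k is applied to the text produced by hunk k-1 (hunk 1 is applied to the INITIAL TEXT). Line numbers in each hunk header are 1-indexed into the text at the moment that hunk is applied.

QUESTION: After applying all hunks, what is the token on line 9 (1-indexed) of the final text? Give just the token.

Answer: wdpya

Derivation:
Hunk 1: at line 5 remove [wuadw,qed] add [byy,wdpya,ifvl] -> 12 lines: fmlga phcr tdj zpwj vsv zqthf byy wdpya ifvl tbxl hukxh juklf
Hunk 2: at line 3 remove [zpwj,vsv,zqthf] add [vej,iwggg] -> 11 lines: fmlga phcr tdj vej iwggg byy wdpya ifvl tbxl hukxh juklf
Hunk 3: at line 5 remove [byy] add [kjgcf,mjsh,ihbfh] -> 13 lines: fmlga phcr tdj vej iwggg kjgcf mjsh ihbfh wdpya ifvl tbxl hukxh juklf
Final line 9: wdpya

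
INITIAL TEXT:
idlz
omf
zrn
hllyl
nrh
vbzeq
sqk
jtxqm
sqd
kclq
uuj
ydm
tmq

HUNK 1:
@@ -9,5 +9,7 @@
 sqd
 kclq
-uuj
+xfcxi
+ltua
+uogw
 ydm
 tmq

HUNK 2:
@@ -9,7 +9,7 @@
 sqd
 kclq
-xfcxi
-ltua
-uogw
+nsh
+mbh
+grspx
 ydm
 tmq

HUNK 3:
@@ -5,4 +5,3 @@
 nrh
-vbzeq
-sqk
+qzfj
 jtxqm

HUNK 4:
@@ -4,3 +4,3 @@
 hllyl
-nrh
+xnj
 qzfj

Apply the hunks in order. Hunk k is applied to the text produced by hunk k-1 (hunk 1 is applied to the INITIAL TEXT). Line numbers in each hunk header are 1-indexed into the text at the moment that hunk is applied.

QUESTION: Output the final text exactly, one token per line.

Answer: idlz
omf
zrn
hllyl
xnj
qzfj
jtxqm
sqd
kclq
nsh
mbh
grspx
ydm
tmq

Derivation:
Hunk 1: at line 9 remove [uuj] add [xfcxi,ltua,uogw] -> 15 lines: idlz omf zrn hllyl nrh vbzeq sqk jtxqm sqd kclq xfcxi ltua uogw ydm tmq
Hunk 2: at line 9 remove [xfcxi,ltua,uogw] add [nsh,mbh,grspx] -> 15 lines: idlz omf zrn hllyl nrh vbzeq sqk jtxqm sqd kclq nsh mbh grspx ydm tmq
Hunk 3: at line 5 remove [vbzeq,sqk] add [qzfj] -> 14 lines: idlz omf zrn hllyl nrh qzfj jtxqm sqd kclq nsh mbh grspx ydm tmq
Hunk 4: at line 4 remove [nrh] add [xnj] -> 14 lines: idlz omf zrn hllyl xnj qzfj jtxqm sqd kclq nsh mbh grspx ydm tmq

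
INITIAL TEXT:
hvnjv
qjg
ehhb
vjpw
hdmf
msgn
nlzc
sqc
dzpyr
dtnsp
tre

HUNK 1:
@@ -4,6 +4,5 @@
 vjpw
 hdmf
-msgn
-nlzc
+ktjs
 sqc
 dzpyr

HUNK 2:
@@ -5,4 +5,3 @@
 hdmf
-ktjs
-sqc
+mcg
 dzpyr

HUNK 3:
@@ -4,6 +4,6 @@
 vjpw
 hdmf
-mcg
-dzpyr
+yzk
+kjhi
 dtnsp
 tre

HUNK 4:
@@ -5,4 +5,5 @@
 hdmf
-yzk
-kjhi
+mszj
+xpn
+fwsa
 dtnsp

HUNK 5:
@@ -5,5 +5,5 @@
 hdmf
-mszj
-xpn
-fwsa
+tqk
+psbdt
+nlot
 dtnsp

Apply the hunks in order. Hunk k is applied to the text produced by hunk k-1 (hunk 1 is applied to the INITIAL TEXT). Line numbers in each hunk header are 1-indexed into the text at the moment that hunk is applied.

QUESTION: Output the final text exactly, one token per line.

Hunk 1: at line 4 remove [msgn,nlzc] add [ktjs] -> 10 lines: hvnjv qjg ehhb vjpw hdmf ktjs sqc dzpyr dtnsp tre
Hunk 2: at line 5 remove [ktjs,sqc] add [mcg] -> 9 lines: hvnjv qjg ehhb vjpw hdmf mcg dzpyr dtnsp tre
Hunk 3: at line 4 remove [mcg,dzpyr] add [yzk,kjhi] -> 9 lines: hvnjv qjg ehhb vjpw hdmf yzk kjhi dtnsp tre
Hunk 4: at line 5 remove [yzk,kjhi] add [mszj,xpn,fwsa] -> 10 lines: hvnjv qjg ehhb vjpw hdmf mszj xpn fwsa dtnsp tre
Hunk 5: at line 5 remove [mszj,xpn,fwsa] add [tqk,psbdt,nlot] -> 10 lines: hvnjv qjg ehhb vjpw hdmf tqk psbdt nlot dtnsp tre

Answer: hvnjv
qjg
ehhb
vjpw
hdmf
tqk
psbdt
nlot
dtnsp
tre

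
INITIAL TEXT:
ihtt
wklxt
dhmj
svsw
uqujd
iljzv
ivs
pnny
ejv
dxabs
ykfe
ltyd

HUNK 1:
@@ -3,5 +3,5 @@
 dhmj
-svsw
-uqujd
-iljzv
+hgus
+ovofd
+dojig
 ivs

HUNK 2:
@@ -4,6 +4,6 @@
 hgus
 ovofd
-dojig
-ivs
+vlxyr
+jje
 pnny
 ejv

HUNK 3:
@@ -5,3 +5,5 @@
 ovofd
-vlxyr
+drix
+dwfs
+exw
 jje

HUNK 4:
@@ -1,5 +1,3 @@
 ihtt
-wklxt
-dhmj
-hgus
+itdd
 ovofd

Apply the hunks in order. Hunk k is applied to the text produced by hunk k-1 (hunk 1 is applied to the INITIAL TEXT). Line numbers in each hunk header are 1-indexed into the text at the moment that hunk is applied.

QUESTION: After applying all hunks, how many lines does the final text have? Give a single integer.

Hunk 1: at line 3 remove [svsw,uqujd,iljzv] add [hgus,ovofd,dojig] -> 12 lines: ihtt wklxt dhmj hgus ovofd dojig ivs pnny ejv dxabs ykfe ltyd
Hunk 2: at line 4 remove [dojig,ivs] add [vlxyr,jje] -> 12 lines: ihtt wklxt dhmj hgus ovofd vlxyr jje pnny ejv dxabs ykfe ltyd
Hunk 3: at line 5 remove [vlxyr] add [drix,dwfs,exw] -> 14 lines: ihtt wklxt dhmj hgus ovofd drix dwfs exw jje pnny ejv dxabs ykfe ltyd
Hunk 4: at line 1 remove [wklxt,dhmj,hgus] add [itdd] -> 12 lines: ihtt itdd ovofd drix dwfs exw jje pnny ejv dxabs ykfe ltyd
Final line count: 12

Answer: 12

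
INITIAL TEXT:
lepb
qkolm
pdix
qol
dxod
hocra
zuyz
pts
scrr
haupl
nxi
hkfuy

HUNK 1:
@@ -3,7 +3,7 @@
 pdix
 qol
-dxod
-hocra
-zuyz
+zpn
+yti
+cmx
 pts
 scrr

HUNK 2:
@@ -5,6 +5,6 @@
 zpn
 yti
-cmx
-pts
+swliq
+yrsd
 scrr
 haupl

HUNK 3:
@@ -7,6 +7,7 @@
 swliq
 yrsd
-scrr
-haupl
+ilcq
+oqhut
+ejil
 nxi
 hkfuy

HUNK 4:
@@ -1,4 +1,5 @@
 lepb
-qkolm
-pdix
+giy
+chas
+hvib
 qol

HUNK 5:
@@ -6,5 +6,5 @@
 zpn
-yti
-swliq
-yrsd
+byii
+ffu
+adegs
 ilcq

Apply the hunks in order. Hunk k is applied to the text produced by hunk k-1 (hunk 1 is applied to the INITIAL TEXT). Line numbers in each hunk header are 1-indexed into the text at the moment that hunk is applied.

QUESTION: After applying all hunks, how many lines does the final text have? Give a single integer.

Hunk 1: at line 3 remove [dxod,hocra,zuyz] add [zpn,yti,cmx] -> 12 lines: lepb qkolm pdix qol zpn yti cmx pts scrr haupl nxi hkfuy
Hunk 2: at line 5 remove [cmx,pts] add [swliq,yrsd] -> 12 lines: lepb qkolm pdix qol zpn yti swliq yrsd scrr haupl nxi hkfuy
Hunk 3: at line 7 remove [scrr,haupl] add [ilcq,oqhut,ejil] -> 13 lines: lepb qkolm pdix qol zpn yti swliq yrsd ilcq oqhut ejil nxi hkfuy
Hunk 4: at line 1 remove [qkolm,pdix] add [giy,chas,hvib] -> 14 lines: lepb giy chas hvib qol zpn yti swliq yrsd ilcq oqhut ejil nxi hkfuy
Hunk 5: at line 6 remove [yti,swliq,yrsd] add [byii,ffu,adegs] -> 14 lines: lepb giy chas hvib qol zpn byii ffu adegs ilcq oqhut ejil nxi hkfuy
Final line count: 14

Answer: 14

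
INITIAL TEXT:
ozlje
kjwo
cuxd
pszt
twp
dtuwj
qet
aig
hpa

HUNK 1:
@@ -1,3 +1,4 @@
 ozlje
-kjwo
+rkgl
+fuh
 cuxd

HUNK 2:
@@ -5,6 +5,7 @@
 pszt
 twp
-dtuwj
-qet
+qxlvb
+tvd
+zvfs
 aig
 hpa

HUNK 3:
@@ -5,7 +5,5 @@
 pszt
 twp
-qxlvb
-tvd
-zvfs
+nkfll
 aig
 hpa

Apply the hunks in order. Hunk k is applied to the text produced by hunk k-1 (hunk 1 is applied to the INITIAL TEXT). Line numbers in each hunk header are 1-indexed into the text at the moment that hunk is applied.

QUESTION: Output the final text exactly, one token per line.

Answer: ozlje
rkgl
fuh
cuxd
pszt
twp
nkfll
aig
hpa

Derivation:
Hunk 1: at line 1 remove [kjwo] add [rkgl,fuh] -> 10 lines: ozlje rkgl fuh cuxd pszt twp dtuwj qet aig hpa
Hunk 2: at line 5 remove [dtuwj,qet] add [qxlvb,tvd,zvfs] -> 11 lines: ozlje rkgl fuh cuxd pszt twp qxlvb tvd zvfs aig hpa
Hunk 3: at line 5 remove [qxlvb,tvd,zvfs] add [nkfll] -> 9 lines: ozlje rkgl fuh cuxd pszt twp nkfll aig hpa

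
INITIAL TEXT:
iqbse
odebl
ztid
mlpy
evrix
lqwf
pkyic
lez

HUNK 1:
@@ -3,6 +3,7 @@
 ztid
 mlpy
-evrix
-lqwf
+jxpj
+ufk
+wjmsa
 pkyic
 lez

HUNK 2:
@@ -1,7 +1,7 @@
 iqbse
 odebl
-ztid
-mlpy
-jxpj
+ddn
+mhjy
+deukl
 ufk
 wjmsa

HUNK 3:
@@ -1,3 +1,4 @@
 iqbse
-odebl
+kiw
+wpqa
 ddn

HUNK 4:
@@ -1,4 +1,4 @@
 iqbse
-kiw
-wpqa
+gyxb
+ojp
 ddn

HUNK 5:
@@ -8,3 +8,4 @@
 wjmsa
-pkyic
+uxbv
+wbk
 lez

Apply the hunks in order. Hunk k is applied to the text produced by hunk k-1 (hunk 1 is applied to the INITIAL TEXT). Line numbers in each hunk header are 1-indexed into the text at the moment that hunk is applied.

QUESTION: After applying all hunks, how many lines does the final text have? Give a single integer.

Answer: 11

Derivation:
Hunk 1: at line 3 remove [evrix,lqwf] add [jxpj,ufk,wjmsa] -> 9 lines: iqbse odebl ztid mlpy jxpj ufk wjmsa pkyic lez
Hunk 2: at line 1 remove [ztid,mlpy,jxpj] add [ddn,mhjy,deukl] -> 9 lines: iqbse odebl ddn mhjy deukl ufk wjmsa pkyic lez
Hunk 3: at line 1 remove [odebl] add [kiw,wpqa] -> 10 lines: iqbse kiw wpqa ddn mhjy deukl ufk wjmsa pkyic lez
Hunk 4: at line 1 remove [kiw,wpqa] add [gyxb,ojp] -> 10 lines: iqbse gyxb ojp ddn mhjy deukl ufk wjmsa pkyic lez
Hunk 5: at line 8 remove [pkyic] add [uxbv,wbk] -> 11 lines: iqbse gyxb ojp ddn mhjy deukl ufk wjmsa uxbv wbk lez
Final line count: 11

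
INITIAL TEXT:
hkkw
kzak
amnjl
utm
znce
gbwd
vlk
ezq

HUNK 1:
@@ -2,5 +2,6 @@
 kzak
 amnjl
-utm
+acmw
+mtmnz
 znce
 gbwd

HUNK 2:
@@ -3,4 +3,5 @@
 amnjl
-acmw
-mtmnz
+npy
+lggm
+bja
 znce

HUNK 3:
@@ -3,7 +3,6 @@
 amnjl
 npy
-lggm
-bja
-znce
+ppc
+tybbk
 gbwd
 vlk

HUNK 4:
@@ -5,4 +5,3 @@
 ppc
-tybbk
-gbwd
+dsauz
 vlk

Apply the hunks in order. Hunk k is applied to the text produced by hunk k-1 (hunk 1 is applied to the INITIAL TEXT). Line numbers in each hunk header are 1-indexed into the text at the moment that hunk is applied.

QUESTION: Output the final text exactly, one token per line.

Hunk 1: at line 2 remove [utm] add [acmw,mtmnz] -> 9 lines: hkkw kzak amnjl acmw mtmnz znce gbwd vlk ezq
Hunk 2: at line 3 remove [acmw,mtmnz] add [npy,lggm,bja] -> 10 lines: hkkw kzak amnjl npy lggm bja znce gbwd vlk ezq
Hunk 3: at line 3 remove [lggm,bja,znce] add [ppc,tybbk] -> 9 lines: hkkw kzak amnjl npy ppc tybbk gbwd vlk ezq
Hunk 4: at line 5 remove [tybbk,gbwd] add [dsauz] -> 8 lines: hkkw kzak amnjl npy ppc dsauz vlk ezq

Answer: hkkw
kzak
amnjl
npy
ppc
dsauz
vlk
ezq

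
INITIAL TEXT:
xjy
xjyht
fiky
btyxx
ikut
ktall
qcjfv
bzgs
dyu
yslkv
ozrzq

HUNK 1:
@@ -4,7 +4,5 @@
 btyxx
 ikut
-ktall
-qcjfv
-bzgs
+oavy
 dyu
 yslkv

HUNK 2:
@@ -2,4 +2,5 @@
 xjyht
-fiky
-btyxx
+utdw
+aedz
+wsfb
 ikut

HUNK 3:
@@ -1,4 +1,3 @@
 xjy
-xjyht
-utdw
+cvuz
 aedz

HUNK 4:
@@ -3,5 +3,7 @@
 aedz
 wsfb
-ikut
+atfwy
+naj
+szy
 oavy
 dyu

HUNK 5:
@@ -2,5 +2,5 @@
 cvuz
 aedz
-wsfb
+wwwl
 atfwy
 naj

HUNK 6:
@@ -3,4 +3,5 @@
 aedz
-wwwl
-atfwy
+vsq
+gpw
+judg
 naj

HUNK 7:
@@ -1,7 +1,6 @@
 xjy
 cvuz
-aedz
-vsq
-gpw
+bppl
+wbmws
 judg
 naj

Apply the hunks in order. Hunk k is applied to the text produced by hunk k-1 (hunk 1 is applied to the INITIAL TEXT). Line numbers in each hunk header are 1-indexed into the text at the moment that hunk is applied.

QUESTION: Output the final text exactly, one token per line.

Hunk 1: at line 4 remove [ktall,qcjfv,bzgs] add [oavy] -> 9 lines: xjy xjyht fiky btyxx ikut oavy dyu yslkv ozrzq
Hunk 2: at line 2 remove [fiky,btyxx] add [utdw,aedz,wsfb] -> 10 lines: xjy xjyht utdw aedz wsfb ikut oavy dyu yslkv ozrzq
Hunk 3: at line 1 remove [xjyht,utdw] add [cvuz] -> 9 lines: xjy cvuz aedz wsfb ikut oavy dyu yslkv ozrzq
Hunk 4: at line 3 remove [ikut] add [atfwy,naj,szy] -> 11 lines: xjy cvuz aedz wsfb atfwy naj szy oavy dyu yslkv ozrzq
Hunk 5: at line 2 remove [wsfb] add [wwwl] -> 11 lines: xjy cvuz aedz wwwl atfwy naj szy oavy dyu yslkv ozrzq
Hunk 6: at line 3 remove [wwwl,atfwy] add [vsq,gpw,judg] -> 12 lines: xjy cvuz aedz vsq gpw judg naj szy oavy dyu yslkv ozrzq
Hunk 7: at line 1 remove [aedz,vsq,gpw] add [bppl,wbmws] -> 11 lines: xjy cvuz bppl wbmws judg naj szy oavy dyu yslkv ozrzq

Answer: xjy
cvuz
bppl
wbmws
judg
naj
szy
oavy
dyu
yslkv
ozrzq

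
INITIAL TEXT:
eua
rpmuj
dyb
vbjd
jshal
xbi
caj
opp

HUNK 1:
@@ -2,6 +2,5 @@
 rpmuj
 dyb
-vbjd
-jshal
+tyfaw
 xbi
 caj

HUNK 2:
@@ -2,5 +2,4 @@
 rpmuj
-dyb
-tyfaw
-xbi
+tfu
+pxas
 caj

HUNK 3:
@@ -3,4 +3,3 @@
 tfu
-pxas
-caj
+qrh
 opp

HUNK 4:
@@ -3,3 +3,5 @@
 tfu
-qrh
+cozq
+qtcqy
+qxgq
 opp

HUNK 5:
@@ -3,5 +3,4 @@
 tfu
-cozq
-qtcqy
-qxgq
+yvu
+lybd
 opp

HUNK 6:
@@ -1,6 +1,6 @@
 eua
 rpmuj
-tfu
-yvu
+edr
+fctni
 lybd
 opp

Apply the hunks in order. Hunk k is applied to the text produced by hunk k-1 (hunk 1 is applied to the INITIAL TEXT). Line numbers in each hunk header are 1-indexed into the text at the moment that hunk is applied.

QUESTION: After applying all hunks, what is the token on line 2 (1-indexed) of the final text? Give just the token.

Hunk 1: at line 2 remove [vbjd,jshal] add [tyfaw] -> 7 lines: eua rpmuj dyb tyfaw xbi caj opp
Hunk 2: at line 2 remove [dyb,tyfaw,xbi] add [tfu,pxas] -> 6 lines: eua rpmuj tfu pxas caj opp
Hunk 3: at line 3 remove [pxas,caj] add [qrh] -> 5 lines: eua rpmuj tfu qrh opp
Hunk 4: at line 3 remove [qrh] add [cozq,qtcqy,qxgq] -> 7 lines: eua rpmuj tfu cozq qtcqy qxgq opp
Hunk 5: at line 3 remove [cozq,qtcqy,qxgq] add [yvu,lybd] -> 6 lines: eua rpmuj tfu yvu lybd opp
Hunk 6: at line 1 remove [tfu,yvu] add [edr,fctni] -> 6 lines: eua rpmuj edr fctni lybd opp
Final line 2: rpmuj

Answer: rpmuj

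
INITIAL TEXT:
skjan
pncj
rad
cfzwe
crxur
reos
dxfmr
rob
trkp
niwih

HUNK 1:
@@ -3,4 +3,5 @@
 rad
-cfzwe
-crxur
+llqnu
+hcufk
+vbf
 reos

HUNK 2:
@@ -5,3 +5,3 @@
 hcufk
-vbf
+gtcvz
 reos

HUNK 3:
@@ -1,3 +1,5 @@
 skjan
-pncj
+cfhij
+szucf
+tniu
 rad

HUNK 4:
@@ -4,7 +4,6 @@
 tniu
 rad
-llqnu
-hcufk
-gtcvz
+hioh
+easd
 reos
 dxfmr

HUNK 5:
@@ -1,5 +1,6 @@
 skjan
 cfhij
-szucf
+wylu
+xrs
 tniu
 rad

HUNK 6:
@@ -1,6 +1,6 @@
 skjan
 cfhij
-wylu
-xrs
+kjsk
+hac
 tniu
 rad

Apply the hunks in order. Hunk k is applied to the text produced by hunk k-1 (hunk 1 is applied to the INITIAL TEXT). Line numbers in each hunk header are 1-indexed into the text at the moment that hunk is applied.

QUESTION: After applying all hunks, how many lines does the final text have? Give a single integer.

Answer: 13

Derivation:
Hunk 1: at line 3 remove [cfzwe,crxur] add [llqnu,hcufk,vbf] -> 11 lines: skjan pncj rad llqnu hcufk vbf reos dxfmr rob trkp niwih
Hunk 2: at line 5 remove [vbf] add [gtcvz] -> 11 lines: skjan pncj rad llqnu hcufk gtcvz reos dxfmr rob trkp niwih
Hunk 3: at line 1 remove [pncj] add [cfhij,szucf,tniu] -> 13 lines: skjan cfhij szucf tniu rad llqnu hcufk gtcvz reos dxfmr rob trkp niwih
Hunk 4: at line 4 remove [llqnu,hcufk,gtcvz] add [hioh,easd] -> 12 lines: skjan cfhij szucf tniu rad hioh easd reos dxfmr rob trkp niwih
Hunk 5: at line 1 remove [szucf] add [wylu,xrs] -> 13 lines: skjan cfhij wylu xrs tniu rad hioh easd reos dxfmr rob trkp niwih
Hunk 6: at line 1 remove [wylu,xrs] add [kjsk,hac] -> 13 lines: skjan cfhij kjsk hac tniu rad hioh easd reos dxfmr rob trkp niwih
Final line count: 13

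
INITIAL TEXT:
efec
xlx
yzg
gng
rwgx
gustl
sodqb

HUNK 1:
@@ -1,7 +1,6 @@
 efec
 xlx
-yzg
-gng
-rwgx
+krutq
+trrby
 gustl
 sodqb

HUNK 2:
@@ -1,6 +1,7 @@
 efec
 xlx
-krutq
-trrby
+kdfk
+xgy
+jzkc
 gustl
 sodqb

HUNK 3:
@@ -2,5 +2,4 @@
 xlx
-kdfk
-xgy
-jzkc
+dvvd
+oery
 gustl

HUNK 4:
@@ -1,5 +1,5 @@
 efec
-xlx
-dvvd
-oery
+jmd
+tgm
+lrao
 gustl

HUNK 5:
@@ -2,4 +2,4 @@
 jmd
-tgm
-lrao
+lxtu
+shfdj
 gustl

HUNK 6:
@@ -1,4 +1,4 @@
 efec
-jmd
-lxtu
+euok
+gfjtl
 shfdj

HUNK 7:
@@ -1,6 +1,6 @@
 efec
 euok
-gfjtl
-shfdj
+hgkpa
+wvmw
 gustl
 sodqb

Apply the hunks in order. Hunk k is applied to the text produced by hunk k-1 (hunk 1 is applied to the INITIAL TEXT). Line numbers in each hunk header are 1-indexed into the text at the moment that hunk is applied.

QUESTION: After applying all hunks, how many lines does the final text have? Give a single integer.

Answer: 6

Derivation:
Hunk 1: at line 1 remove [yzg,gng,rwgx] add [krutq,trrby] -> 6 lines: efec xlx krutq trrby gustl sodqb
Hunk 2: at line 1 remove [krutq,trrby] add [kdfk,xgy,jzkc] -> 7 lines: efec xlx kdfk xgy jzkc gustl sodqb
Hunk 3: at line 2 remove [kdfk,xgy,jzkc] add [dvvd,oery] -> 6 lines: efec xlx dvvd oery gustl sodqb
Hunk 4: at line 1 remove [xlx,dvvd,oery] add [jmd,tgm,lrao] -> 6 lines: efec jmd tgm lrao gustl sodqb
Hunk 5: at line 2 remove [tgm,lrao] add [lxtu,shfdj] -> 6 lines: efec jmd lxtu shfdj gustl sodqb
Hunk 6: at line 1 remove [jmd,lxtu] add [euok,gfjtl] -> 6 lines: efec euok gfjtl shfdj gustl sodqb
Hunk 7: at line 1 remove [gfjtl,shfdj] add [hgkpa,wvmw] -> 6 lines: efec euok hgkpa wvmw gustl sodqb
Final line count: 6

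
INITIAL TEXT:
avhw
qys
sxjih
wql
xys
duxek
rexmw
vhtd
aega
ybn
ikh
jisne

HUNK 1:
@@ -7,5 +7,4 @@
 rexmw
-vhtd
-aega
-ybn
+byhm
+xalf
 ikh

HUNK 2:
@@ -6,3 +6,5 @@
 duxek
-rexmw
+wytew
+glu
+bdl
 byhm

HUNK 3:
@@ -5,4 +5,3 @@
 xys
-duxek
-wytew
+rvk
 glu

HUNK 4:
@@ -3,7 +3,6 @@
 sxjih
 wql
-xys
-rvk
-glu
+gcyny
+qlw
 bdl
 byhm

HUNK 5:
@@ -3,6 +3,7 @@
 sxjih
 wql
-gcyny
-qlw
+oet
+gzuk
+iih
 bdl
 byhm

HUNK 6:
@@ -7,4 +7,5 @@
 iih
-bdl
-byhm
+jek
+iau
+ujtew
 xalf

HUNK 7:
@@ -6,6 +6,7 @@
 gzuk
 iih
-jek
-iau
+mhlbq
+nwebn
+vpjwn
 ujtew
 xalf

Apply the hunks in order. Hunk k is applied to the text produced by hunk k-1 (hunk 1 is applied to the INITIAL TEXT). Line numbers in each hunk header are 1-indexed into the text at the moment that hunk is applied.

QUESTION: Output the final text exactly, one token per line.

Hunk 1: at line 7 remove [vhtd,aega,ybn] add [byhm,xalf] -> 11 lines: avhw qys sxjih wql xys duxek rexmw byhm xalf ikh jisne
Hunk 2: at line 6 remove [rexmw] add [wytew,glu,bdl] -> 13 lines: avhw qys sxjih wql xys duxek wytew glu bdl byhm xalf ikh jisne
Hunk 3: at line 5 remove [duxek,wytew] add [rvk] -> 12 lines: avhw qys sxjih wql xys rvk glu bdl byhm xalf ikh jisne
Hunk 4: at line 3 remove [xys,rvk,glu] add [gcyny,qlw] -> 11 lines: avhw qys sxjih wql gcyny qlw bdl byhm xalf ikh jisne
Hunk 5: at line 3 remove [gcyny,qlw] add [oet,gzuk,iih] -> 12 lines: avhw qys sxjih wql oet gzuk iih bdl byhm xalf ikh jisne
Hunk 6: at line 7 remove [bdl,byhm] add [jek,iau,ujtew] -> 13 lines: avhw qys sxjih wql oet gzuk iih jek iau ujtew xalf ikh jisne
Hunk 7: at line 6 remove [jek,iau] add [mhlbq,nwebn,vpjwn] -> 14 lines: avhw qys sxjih wql oet gzuk iih mhlbq nwebn vpjwn ujtew xalf ikh jisne

Answer: avhw
qys
sxjih
wql
oet
gzuk
iih
mhlbq
nwebn
vpjwn
ujtew
xalf
ikh
jisne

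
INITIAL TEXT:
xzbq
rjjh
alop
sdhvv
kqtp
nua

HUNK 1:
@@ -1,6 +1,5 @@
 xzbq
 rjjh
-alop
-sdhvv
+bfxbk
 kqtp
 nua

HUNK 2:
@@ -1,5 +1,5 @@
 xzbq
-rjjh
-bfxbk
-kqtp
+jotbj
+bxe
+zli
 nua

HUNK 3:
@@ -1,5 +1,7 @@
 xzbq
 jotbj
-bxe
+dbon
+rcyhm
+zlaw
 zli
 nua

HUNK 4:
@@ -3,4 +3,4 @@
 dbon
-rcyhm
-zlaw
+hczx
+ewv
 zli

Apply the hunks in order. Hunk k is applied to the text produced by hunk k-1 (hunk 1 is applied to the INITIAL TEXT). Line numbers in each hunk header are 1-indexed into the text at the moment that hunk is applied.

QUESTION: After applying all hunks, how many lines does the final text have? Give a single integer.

Answer: 7

Derivation:
Hunk 1: at line 1 remove [alop,sdhvv] add [bfxbk] -> 5 lines: xzbq rjjh bfxbk kqtp nua
Hunk 2: at line 1 remove [rjjh,bfxbk,kqtp] add [jotbj,bxe,zli] -> 5 lines: xzbq jotbj bxe zli nua
Hunk 3: at line 1 remove [bxe] add [dbon,rcyhm,zlaw] -> 7 lines: xzbq jotbj dbon rcyhm zlaw zli nua
Hunk 4: at line 3 remove [rcyhm,zlaw] add [hczx,ewv] -> 7 lines: xzbq jotbj dbon hczx ewv zli nua
Final line count: 7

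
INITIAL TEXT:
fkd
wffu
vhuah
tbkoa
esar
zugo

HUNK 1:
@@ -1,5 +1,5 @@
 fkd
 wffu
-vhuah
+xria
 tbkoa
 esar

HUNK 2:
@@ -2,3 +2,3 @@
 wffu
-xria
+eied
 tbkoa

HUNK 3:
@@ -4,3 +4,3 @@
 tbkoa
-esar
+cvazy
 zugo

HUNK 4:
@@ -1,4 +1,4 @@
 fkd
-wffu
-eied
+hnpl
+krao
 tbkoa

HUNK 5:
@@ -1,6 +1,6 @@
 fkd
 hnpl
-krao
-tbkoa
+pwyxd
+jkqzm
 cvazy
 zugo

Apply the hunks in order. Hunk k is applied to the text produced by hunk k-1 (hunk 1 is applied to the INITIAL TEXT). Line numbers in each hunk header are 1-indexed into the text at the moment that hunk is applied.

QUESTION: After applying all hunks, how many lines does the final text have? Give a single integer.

Answer: 6

Derivation:
Hunk 1: at line 1 remove [vhuah] add [xria] -> 6 lines: fkd wffu xria tbkoa esar zugo
Hunk 2: at line 2 remove [xria] add [eied] -> 6 lines: fkd wffu eied tbkoa esar zugo
Hunk 3: at line 4 remove [esar] add [cvazy] -> 6 lines: fkd wffu eied tbkoa cvazy zugo
Hunk 4: at line 1 remove [wffu,eied] add [hnpl,krao] -> 6 lines: fkd hnpl krao tbkoa cvazy zugo
Hunk 5: at line 1 remove [krao,tbkoa] add [pwyxd,jkqzm] -> 6 lines: fkd hnpl pwyxd jkqzm cvazy zugo
Final line count: 6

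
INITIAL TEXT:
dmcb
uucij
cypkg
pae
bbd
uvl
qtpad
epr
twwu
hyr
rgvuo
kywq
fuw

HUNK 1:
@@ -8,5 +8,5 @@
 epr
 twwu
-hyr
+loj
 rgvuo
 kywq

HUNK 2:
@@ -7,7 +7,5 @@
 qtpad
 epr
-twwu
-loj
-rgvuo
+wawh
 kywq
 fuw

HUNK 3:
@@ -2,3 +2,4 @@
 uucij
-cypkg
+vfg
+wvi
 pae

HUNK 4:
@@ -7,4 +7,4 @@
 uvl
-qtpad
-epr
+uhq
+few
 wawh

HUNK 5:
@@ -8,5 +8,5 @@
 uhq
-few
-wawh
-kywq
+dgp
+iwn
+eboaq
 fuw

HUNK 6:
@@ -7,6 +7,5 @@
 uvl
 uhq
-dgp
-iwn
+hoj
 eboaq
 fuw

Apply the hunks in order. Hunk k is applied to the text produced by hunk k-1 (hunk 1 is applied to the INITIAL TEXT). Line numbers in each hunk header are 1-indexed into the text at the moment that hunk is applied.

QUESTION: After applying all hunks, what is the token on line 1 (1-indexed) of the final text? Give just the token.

Hunk 1: at line 8 remove [hyr] add [loj] -> 13 lines: dmcb uucij cypkg pae bbd uvl qtpad epr twwu loj rgvuo kywq fuw
Hunk 2: at line 7 remove [twwu,loj,rgvuo] add [wawh] -> 11 lines: dmcb uucij cypkg pae bbd uvl qtpad epr wawh kywq fuw
Hunk 3: at line 2 remove [cypkg] add [vfg,wvi] -> 12 lines: dmcb uucij vfg wvi pae bbd uvl qtpad epr wawh kywq fuw
Hunk 4: at line 7 remove [qtpad,epr] add [uhq,few] -> 12 lines: dmcb uucij vfg wvi pae bbd uvl uhq few wawh kywq fuw
Hunk 5: at line 8 remove [few,wawh,kywq] add [dgp,iwn,eboaq] -> 12 lines: dmcb uucij vfg wvi pae bbd uvl uhq dgp iwn eboaq fuw
Hunk 6: at line 7 remove [dgp,iwn] add [hoj] -> 11 lines: dmcb uucij vfg wvi pae bbd uvl uhq hoj eboaq fuw
Final line 1: dmcb

Answer: dmcb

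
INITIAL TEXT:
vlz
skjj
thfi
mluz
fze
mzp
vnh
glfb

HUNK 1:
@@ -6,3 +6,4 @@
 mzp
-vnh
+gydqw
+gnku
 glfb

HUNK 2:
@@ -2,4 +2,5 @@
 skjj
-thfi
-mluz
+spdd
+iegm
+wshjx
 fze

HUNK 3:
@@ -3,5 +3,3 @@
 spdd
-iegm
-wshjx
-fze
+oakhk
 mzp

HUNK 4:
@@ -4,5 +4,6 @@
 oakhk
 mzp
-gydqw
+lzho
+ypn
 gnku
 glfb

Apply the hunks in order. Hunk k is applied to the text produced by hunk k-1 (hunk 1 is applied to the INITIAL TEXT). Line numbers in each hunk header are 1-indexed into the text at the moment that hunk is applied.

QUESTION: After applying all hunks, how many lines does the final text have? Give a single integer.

Hunk 1: at line 6 remove [vnh] add [gydqw,gnku] -> 9 lines: vlz skjj thfi mluz fze mzp gydqw gnku glfb
Hunk 2: at line 2 remove [thfi,mluz] add [spdd,iegm,wshjx] -> 10 lines: vlz skjj spdd iegm wshjx fze mzp gydqw gnku glfb
Hunk 3: at line 3 remove [iegm,wshjx,fze] add [oakhk] -> 8 lines: vlz skjj spdd oakhk mzp gydqw gnku glfb
Hunk 4: at line 4 remove [gydqw] add [lzho,ypn] -> 9 lines: vlz skjj spdd oakhk mzp lzho ypn gnku glfb
Final line count: 9

Answer: 9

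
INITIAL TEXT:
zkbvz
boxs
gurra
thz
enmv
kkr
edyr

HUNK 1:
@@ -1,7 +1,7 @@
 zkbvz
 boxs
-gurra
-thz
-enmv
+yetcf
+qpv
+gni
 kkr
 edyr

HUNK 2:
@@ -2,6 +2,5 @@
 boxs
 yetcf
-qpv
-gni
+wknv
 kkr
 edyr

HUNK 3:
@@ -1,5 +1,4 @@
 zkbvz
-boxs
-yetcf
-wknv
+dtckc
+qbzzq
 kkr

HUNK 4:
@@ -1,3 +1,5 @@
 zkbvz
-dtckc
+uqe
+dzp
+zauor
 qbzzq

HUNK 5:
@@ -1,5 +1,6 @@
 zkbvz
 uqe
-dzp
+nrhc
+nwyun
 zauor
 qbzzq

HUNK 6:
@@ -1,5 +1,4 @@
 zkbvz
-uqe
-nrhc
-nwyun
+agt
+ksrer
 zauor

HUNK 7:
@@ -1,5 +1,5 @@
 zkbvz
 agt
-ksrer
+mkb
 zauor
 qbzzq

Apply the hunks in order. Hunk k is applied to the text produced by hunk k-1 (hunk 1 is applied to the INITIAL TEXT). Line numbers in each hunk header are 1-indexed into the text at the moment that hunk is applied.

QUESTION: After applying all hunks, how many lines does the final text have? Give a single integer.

Hunk 1: at line 1 remove [gurra,thz,enmv] add [yetcf,qpv,gni] -> 7 lines: zkbvz boxs yetcf qpv gni kkr edyr
Hunk 2: at line 2 remove [qpv,gni] add [wknv] -> 6 lines: zkbvz boxs yetcf wknv kkr edyr
Hunk 3: at line 1 remove [boxs,yetcf,wknv] add [dtckc,qbzzq] -> 5 lines: zkbvz dtckc qbzzq kkr edyr
Hunk 4: at line 1 remove [dtckc] add [uqe,dzp,zauor] -> 7 lines: zkbvz uqe dzp zauor qbzzq kkr edyr
Hunk 5: at line 1 remove [dzp] add [nrhc,nwyun] -> 8 lines: zkbvz uqe nrhc nwyun zauor qbzzq kkr edyr
Hunk 6: at line 1 remove [uqe,nrhc,nwyun] add [agt,ksrer] -> 7 lines: zkbvz agt ksrer zauor qbzzq kkr edyr
Hunk 7: at line 1 remove [ksrer] add [mkb] -> 7 lines: zkbvz agt mkb zauor qbzzq kkr edyr
Final line count: 7

Answer: 7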